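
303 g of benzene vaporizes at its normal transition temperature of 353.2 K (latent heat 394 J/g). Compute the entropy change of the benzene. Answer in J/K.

ΔS = 338 J/K

Heat absorbed by the substance: Q = mL = 303 × 394 = 119382 J.
At constant T, ΔS = Q_rev/T = 119382 / 353.2 = 338 J/K.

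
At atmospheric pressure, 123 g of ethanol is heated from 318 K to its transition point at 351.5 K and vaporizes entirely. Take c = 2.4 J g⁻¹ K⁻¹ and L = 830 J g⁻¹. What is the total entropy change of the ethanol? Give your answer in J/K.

Warming step: ΔS₁ = m c ln(T_tr/T_i) = 123 × 2.4 × ln(351.5/318) = 29.57 J/K.
Phase change: ΔS₂ = +mL/T_tr = 123 × 830 / 351.5 = 290.4 J/K.
ΔS_total = (29.57) + (290.4) = 320 J/K.

ΔS = 320 J/K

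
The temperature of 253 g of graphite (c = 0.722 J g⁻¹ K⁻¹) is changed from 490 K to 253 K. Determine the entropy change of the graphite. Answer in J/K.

ΔS = ∫dQ_rev/T = m c ln(T₂/T₁) = 253 × 0.722 × ln(253/490) = -121 J/K.

ΔS = -121 J/K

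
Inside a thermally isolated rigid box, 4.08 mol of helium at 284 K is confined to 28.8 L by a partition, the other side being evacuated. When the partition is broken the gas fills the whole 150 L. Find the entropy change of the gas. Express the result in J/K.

ΔS_gas = 56 J/K

No heat is exchanged and no work is done, so the ideal-gas temperature stays constant.
Entropy is a state function; using a reversible isothermal path, ΔS_gas = nR ln(V₂/V₁) = 4.08 × 8.314 × ln(150/28.8) = 56 J/K.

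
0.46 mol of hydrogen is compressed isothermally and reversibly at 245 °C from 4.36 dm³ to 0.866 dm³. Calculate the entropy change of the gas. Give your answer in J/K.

For an isothermal ideal gas ΔS_gas = nR ln(V₂/V₁) = 0.46 × 8.314 × ln(0.866/4.36) = -6.18 J/K.

ΔS_gas = -6.18 J/K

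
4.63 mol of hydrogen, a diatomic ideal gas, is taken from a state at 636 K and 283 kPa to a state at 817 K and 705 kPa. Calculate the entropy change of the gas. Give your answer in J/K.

ΔS = nC_p ln(T₂/T₁) − nR ln(P₂/P₁), with C_p = 7R/2 = 29.1 J mol⁻¹ K⁻¹ for a diatomic ideal gas.
ΔS = 4.63 × [29.1 × ln(817/636) − 8.314 × ln(705/283)] = -1.39 J/K.

ΔS = -1.39 J/K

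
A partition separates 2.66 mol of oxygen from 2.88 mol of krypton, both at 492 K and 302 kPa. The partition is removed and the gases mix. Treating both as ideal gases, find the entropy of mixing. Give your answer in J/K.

ΔS_mix = 31.9 J/K

Mole fractions: x_A = 2.66/5.54 = 0.48, x_B = 0.52.
ΔS_mix = −R(n_A ln x_A + n_B ln x_B) = −8.314 × (2.66 ln 0.48 + 2.88 ln 0.52) = 31.9 J/K.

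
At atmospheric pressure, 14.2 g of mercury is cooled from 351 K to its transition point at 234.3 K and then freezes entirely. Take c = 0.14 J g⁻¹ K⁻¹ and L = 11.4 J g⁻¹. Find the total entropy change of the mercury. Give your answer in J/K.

ΔS = -1.49 J/K

Cooling step: ΔS₁ = m c ln(T_tr/T_i) = 14.2 × 0.14 × ln(234.3/351) = -0.8035 J/K.
Phase change: ΔS₂ = −mL/T_tr = −14.2 × 11.4 / 234.3 = -0.6909 J/K.
ΔS_total = (-0.8035) + (-0.6909) = -1.49 J/K.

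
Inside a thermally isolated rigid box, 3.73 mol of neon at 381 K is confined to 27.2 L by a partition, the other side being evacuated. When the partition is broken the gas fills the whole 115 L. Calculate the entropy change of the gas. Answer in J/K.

No heat is exchanged and no work is done, so the ideal-gas temperature stays constant.
Entropy is a state function; using a reversible isothermal path, ΔS_gas = nR ln(V₂/V₁) = 3.73 × 8.314 × ln(115/27.2) = 44.7 J/K.

ΔS_gas = 44.7 J/K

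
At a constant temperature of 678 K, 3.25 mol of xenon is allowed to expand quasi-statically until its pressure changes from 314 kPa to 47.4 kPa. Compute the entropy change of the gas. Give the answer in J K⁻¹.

For an isothermal ideal gas ΔS_gas = nR ln(P₁/P₂) = 3.25 × 8.314 × ln(314/47.4) = 51.1 J/K.

ΔS_gas = 51.1 J/K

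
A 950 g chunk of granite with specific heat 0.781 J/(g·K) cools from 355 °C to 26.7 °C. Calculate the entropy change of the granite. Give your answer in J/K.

ΔS = -549 J/K

In kelvin: T₁ = 628.15 K, T₂ = 299.85 K. ΔS = ∫dQ_rev/T = m c ln(T₂/T₁) = 950 × 0.781 × ln(299.85/628.15) = -549 J/K.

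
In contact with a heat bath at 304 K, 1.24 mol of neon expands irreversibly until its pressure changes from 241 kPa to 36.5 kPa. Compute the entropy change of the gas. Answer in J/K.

Entropy is a state function, so ΔS_gas depends only on the end states.
For an isothermal ideal gas ΔS_gas = nR ln(P₁/P₂) = 1.24 × 8.314 × ln(241/36.5) = 19.5 J/K.

ΔS_gas = 19.5 J/K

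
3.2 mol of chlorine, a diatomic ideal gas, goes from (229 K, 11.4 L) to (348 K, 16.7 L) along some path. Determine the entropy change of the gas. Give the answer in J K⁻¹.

ΔS = 38 J/K

Entropy is a state function: ΔS = nC_V ln(T₂/T₁) + nR ln(V₂/V₁), with C_V = 5R/2 = 20.79 J mol⁻¹ K⁻¹ for a diatomic ideal gas.
ΔS = 3.2 × [20.79 × ln(348/229) + 8.314 × ln(16.7/11.4)] = 38 J/K.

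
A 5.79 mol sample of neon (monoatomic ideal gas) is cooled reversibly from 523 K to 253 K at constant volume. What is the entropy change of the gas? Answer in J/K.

ΔS = -52.4 J/K

At constant volume, ΔS = nC_V ln(T₂/T₁) with C_V = 3R/2 = 12.47 J mol⁻¹ K⁻¹.
ΔS = 5.79 × 12.47 × ln(253/523) = -52.4 J/K.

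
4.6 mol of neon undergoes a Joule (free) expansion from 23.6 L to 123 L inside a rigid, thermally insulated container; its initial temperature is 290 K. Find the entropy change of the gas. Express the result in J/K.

ΔS_gas = 63.1 J/K

No heat is exchanged and no work is done, so the ideal-gas temperature stays constant.
Entropy is a state function; using a reversible isothermal path, ΔS_gas = nR ln(V₂/V₁) = 4.6 × 8.314 × ln(123/23.6) = 63.1 J/K.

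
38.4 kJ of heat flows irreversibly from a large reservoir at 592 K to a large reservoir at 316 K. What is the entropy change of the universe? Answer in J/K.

ΔS_hot = −Q/T_H = −38400/592 = -64.865 J/K and ΔS_cold = +Q/T_C = 38400/316 = 121.52 J/K.
ΔS_total = -64.865 + 121.52 = 56.7 J/K, positive as the second law requires.

ΔS_total = 56.7 J/K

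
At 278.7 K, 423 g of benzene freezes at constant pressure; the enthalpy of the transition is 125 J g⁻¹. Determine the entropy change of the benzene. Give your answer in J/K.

ΔS = -190 J/K

Heat released by the substance: Q = −mL = −423 × 125 = −52875 J.
At constant T, ΔS = Q_rev/T = −52875 / 278.7 = -190 J/K.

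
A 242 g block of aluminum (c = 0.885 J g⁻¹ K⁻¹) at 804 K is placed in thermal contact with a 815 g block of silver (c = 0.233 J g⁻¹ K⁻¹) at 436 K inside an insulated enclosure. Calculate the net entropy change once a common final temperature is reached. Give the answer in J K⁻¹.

ΔS_total = 18.3 J/K

Energy balance: T_f = (m₁c₁T₁ + m₂c₂T₂)/(m₁c₁ + m₂c₂) = 631.05 K.
ΔS₁ = m₁c₁ ln(T_f/T₁) = 214.17 × ln(631.05/804) = -51.87 J/K.
ΔS₂ = m₂c₂ ln(T_f/T₂) = 189.895 × ln(631.05/436) = 70.21 J/K.
ΔS_total = -51.87 + 70.21 = 18.3 J/K.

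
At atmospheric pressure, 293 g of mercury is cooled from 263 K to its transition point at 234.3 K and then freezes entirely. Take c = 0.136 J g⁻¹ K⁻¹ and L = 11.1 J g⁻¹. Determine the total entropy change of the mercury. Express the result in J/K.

Cooling step: ΔS₁ = m c ln(T_tr/T_i) = 293 × 0.136 × ln(234.3/263) = -4.605 J/K.
Phase change: ΔS₂ = −mL/T_tr = −293 × 11.1 / 234.3 = -13.88 J/K.
ΔS_total = (-4.605) + (-13.88) = -18.5 J/K.

ΔS = -18.5 J/K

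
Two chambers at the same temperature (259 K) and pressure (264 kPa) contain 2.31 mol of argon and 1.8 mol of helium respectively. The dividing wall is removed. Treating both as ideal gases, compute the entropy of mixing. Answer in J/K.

Mole fractions: x_A = 2.31/4.11 = 0.562, x_B = 0.438.
ΔS_mix = −R(n_A ln x_A + n_B ln x_B) = −8.314 × (2.31 ln 0.562 + 1.8 ln 0.438) = 23.4 J/K.

ΔS_mix = 23.4 J/K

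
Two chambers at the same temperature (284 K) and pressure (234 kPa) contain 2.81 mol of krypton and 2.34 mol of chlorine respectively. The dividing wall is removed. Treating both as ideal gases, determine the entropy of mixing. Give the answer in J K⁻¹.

ΔS_mix = 29.5 J/K

Mole fractions: x_A = 2.81/5.15 = 0.546, x_B = 0.454.
ΔS_mix = −R(n_A ln x_A + n_B ln x_B) = −8.314 × (2.81 ln 0.546 + 2.34 ln 0.454) = 29.5 J/K.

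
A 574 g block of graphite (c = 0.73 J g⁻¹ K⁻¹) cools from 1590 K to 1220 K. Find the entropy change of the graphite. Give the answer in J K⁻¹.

ΔS = -111 J/K

ΔS = ∫dQ_rev/T = m c ln(T₂/T₁) = 574 × 0.73 × ln(1220/1590) = -111 J/K.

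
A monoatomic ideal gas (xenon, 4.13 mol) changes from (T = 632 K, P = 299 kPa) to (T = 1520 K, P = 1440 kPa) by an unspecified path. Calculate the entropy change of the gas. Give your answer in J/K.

ΔS = nC_p ln(T₂/T₁) − nR ln(P₂/P₁), with C_p = 5R/2 = 20.79 J mol⁻¹ K⁻¹ for a monoatomic ideal gas.
ΔS = 4.13 × [20.79 × ln(1520/632) − 8.314 × ln(1440/299)] = 21.4 J/K.

ΔS = 21.4 J/K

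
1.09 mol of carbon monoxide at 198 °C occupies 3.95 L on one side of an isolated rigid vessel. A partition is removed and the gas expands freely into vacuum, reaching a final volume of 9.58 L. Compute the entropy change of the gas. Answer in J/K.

No heat is exchanged and no work is done, so the ideal-gas temperature stays constant.
Entropy is a state function; using a reversible isothermal path, ΔS_gas = nR ln(V₂/V₁) = 1.09 × 8.314 × ln(9.58/3.95) = 8.03 J/K.

ΔS_gas = 8.03 J/K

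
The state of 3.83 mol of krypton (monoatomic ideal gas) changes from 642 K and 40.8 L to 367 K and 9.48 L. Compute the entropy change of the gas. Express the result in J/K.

Entropy is a state function: ΔS = nC_V ln(T₂/T₁) + nR ln(V₂/V₁), with C_V = 3R/2 = 12.47 J mol⁻¹ K⁻¹ for a monoatomic ideal gas.
ΔS = 3.83 × [12.47 × ln(367/642) + 8.314 × ln(9.48/40.8)] = -73.2 J/K.

ΔS = -73.2 J/K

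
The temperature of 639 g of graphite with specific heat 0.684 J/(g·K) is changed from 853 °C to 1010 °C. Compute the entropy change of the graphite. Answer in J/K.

ΔS = 57 J/K

In kelvin: T₁ = 1126.15 K, T₂ = 1283.15 K. ΔS = ∫dQ_rev/T = m c ln(T₂/T₁) = 639 × 0.684 × ln(1283.15/1126.15) = 57 J/K.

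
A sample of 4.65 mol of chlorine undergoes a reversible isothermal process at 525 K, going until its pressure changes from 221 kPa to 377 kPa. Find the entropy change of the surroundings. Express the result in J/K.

ΔS_surr = 20.6 J/K

For an isothermal ideal gas ΔS_gas = nR ln(P₁/P₂) = 4.65 × 8.314 × ln(221/377) = -20.6 J/K.
The process is reversible, so ΔS_surr = −ΔS_gas = 20.6 J/K and ΔS_universe = 0.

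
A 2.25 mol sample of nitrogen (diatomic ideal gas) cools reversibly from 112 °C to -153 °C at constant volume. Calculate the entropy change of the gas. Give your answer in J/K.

In kelvin: T₁ = 385.15 K, T₂ = 120.15 K. At constant volume, ΔS = nC_V ln(T₂/T₁) with C_V = 5R/2 = 20.79 J mol⁻¹ K⁻¹.
ΔS = 2.25 × 20.79 × ln(120.15/385.15) = -54.5 J/K.

ΔS = -54.5 J/K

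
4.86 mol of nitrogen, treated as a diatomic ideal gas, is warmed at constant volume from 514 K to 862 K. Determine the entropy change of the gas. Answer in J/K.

ΔS = 52.2 J/K

At constant volume, ΔS = nC_V ln(T₂/T₁) with C_V = 5R/2 = 20.79 J mol⁻¹ K⁻¹.
ΔS = 4.86 × 20.79 × ln(862/514) = 52.2 J/K.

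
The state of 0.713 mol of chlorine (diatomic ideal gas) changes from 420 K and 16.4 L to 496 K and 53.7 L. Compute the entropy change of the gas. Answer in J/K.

ΔS = 9.5 J/K

Entropy is a state function: ΔS = nC_V ln(T₂/T₁) + nR ln(V₂/V₁), with C_V = 5R/2 = 20.79 J mol⁻¹ K⁻¹ for a diatomic ideal gas.
ΔS = 0.713 × [20.79 × ln(496/420) + 8.314 × ln(53.7/16.4)] = 9.5 J/K.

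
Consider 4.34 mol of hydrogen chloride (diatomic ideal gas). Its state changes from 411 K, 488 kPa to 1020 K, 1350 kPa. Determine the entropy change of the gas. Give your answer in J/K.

ΔS = nC_p ln(T₂/T₁) − nR ln(P₂/P₁), with C_p = 7R/2 = 29.1 J mol⁻¹ K⁻¹ for a diatomic ideal gas.
ΔS = 4.34 × [29.1 × ln(1020/411) − 8.314 × ln(1350/488)] = 78.1 J/K.

ΔS = 78.1 J/K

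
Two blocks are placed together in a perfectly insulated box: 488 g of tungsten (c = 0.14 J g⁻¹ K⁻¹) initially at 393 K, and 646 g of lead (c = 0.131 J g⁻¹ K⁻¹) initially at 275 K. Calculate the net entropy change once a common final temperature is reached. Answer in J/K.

ΔS_total = 2.43 J/K

Energy balance: T_f = (m₁c₁T₁ + m₂c₂T₂)/(m₁c₁ + m₂c₂) = 327.71 K.
ΔS₁ = m₁c₁ ln(T_f/T₁) = 68.32 × ln(327.71/393) = -12.41 J/K.
ΔS₂ = m₂c₂ ln(T_f/T₂) = 84.626 × ln(327.71/275) = 14.84 J/K.
ΔS_total = -12.41 + 14.84 = 2.43 J/K.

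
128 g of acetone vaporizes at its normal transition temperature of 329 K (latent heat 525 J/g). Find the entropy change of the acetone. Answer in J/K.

ΔS = 204 J/K

Heat absorbed by the substance: Q = mL = 128 × 525 = 67200 J.
At constant T, ΔS = Q_rev/T = 67200 / 329 = 204 J/K.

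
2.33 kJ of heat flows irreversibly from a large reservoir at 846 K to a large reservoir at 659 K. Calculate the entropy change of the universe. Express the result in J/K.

ΔS_total = 0.782 J/K

ΔS_hot = −Q/T_H = −2330/846 = -2.754 J/K and ΔS_cold = +Q/T_C = 2330/659 = 3.536 J/K.
ΔS_total = -2.754 + 3.536 = 0.782 J/K, positive as the second law requires.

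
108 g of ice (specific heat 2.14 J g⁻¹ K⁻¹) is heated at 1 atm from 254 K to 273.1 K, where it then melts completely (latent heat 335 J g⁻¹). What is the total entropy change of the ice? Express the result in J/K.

ΔS = 149 J/K

Warming step: ΔS₁ = m c ln(T_tr/T_i) = 108 × 2.14 × ln(273.1/254) = 16.76 J/K.
Phase change: ΔS₂ = +mL/T_tr = 108 × 335 / 273.1 = 132.5 J/K.
ΔS_total = (16.76) + (132.5) = 149 J/K.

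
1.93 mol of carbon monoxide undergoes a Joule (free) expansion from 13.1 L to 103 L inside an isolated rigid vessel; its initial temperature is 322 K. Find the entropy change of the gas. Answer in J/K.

No heat is exchanged and no work is done, so the ideal-gas temperature stays constant.
Entropy is a state function; using a reversible isothermal path, ΔS_gas = nR ln(V₂/V₁) = 1.93 × 8.314 × ln(103/13.1) = 33.1 J/K.

ΔS_gas = 33.1 J/K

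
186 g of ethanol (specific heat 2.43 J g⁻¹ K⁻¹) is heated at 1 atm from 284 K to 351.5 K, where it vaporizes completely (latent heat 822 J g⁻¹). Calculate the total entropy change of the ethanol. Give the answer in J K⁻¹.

Warming step: ΔS₁ = m c ln(T_tr/T_i) = 186 × 2.43 × ln(351.5/284) = 96.38 J/K.
Phase change: ΔS₂ = +mL/T_tr = 186 × 822 / 351.5 = 435 J/K.
ΔS_total = (96.38) + (435) = 531 J/K.

ΔS = 531 J/K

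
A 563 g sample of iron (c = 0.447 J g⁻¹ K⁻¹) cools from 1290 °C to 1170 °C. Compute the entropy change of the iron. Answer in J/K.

In kelvin: T₁ = 1563.15 K, T₂ = 1443.15 K. ΔS = ∫dQ_rev/T = m c ln(T₂/T₁) = 563 × 0.447 × ln(1443.15/1563.15) = -20.1 J/K.

ΔS = -20.1 J/K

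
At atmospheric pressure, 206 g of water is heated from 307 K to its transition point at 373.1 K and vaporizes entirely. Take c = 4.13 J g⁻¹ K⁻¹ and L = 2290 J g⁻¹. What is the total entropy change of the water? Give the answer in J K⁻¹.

ΔS = 1430 J/K

Warming step: ΔS₁ = m c ln(T_tr/T_i) = 206 × 4.13 × ln(373.1/307) = 165.9 J/K.
Phase change: ΔS₂ = +mL/T_tr = 206 × 2290 / 373.1 = 1264 J/K.
ΔS_total = (165.9) + (1264) = 1430 J/K.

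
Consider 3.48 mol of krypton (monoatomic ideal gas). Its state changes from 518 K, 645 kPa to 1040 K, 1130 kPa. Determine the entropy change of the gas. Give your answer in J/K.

ΔS = nC_p ln(T₂/T₁) − nR ln(P₂/P₁), with C_p = 5R/2 = 20.79 J mol⁻¹ K⁻¹ for a monoatomic ideal gas.
ΔS = 3.48 × [20.79 × ln(1040/518) − 8.314 × ln(1130/645)] = 34.2 J/K.

ΔS = 34.2 J/K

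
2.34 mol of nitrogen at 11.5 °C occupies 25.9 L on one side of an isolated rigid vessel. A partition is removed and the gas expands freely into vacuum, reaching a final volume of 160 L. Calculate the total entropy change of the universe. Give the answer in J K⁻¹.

For an ideal gas in free expansion Q = 0 and W = 0, so T is unchanged.
Entropy is a state function; using a reversible isothermal path, ΔS_gas = nR ln(V₂/V₁) = 2.34 × 8.314 × ln(160/25.9) = 35.4 J/K.
The insulated surroundings exchange no heat, so ΔS_surr = 0 and ΔS_universe = ΔS_gas.

ΔS_universe = 35.4 J/K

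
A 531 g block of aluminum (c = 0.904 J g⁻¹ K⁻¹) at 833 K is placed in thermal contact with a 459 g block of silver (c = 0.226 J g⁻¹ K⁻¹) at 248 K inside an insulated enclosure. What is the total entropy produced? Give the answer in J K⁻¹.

ΔS_total = 47.9 J/K

Energy balance: T_f = (m₁c₁T₁ + m₂c₂T₂)/(m₁c₁ + m₂c₂) = 729.05 K.
ΔS₁ = m₁c₁ ln(T_f/T₁) = 480.024 × ln(729.05/833) = -63.99 J/K.
ΔS₂ = m₂c₂ ln(T_f/T₂) = 103.734 × ln(729.05/248) = 111.9 J/K.
ΔS_total = -63.99 + 111.9 = 47.9 J/K.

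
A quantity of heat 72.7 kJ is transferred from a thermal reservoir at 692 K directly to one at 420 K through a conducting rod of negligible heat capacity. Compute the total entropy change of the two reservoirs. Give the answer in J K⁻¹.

ΔS_hot = −Q/T_H = −72700/692 = -105.1 J/K and ΔS_cold = +Q/T_C = 72700/420 = 173.1 J/K.
ΔS_total = -105.1 + 173.1 = 68 J/K, positive as the second law requires.

ΔS_total = 68 J/K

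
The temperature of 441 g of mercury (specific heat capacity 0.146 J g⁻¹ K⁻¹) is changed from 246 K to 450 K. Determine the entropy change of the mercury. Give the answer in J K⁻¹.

ΔS = ∫dQ_rev/T = m c ln(T₂/T₁) = 441 × 0.146 × ln(450/246) = 38.9 J/K.

ΔS = 38.9 J/K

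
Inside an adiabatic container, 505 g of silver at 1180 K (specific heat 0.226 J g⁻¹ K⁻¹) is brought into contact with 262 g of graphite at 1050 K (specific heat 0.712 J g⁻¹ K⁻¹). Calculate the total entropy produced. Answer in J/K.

ΔS_total = 0.487 J/K

Energy balance: T_f = (m₁c₁T₁ + m₂c₂T₂)/(m₁c₁ + m₂c₂) = 1099.3 K.
ΔS₁ = m₁c₁ ln(T_f/T₁) = 114.13 × ln(1099.3/1180) = -8.08 J/K.
ΔS₂ = m₂c₂ ln(T_f/T₂) = 186.544 × ln(1099.3/1050) = 8.567 J/K.
ΔS_total = -8.08 + 8.567 = 0.487 J/K.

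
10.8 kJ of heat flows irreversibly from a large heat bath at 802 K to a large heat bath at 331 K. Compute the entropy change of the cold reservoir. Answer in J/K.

The cold reservoir gains heat Q, so ΔS_cold = +Q/T_C = 10800/331 = 32.6 J/K.

ΔS_cold = 32.6 J/K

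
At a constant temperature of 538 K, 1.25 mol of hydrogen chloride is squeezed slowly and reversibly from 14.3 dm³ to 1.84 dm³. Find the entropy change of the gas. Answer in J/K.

ΔS_gas = -21.3 J/K

For an isothermal ideal gas ΔS_gas = nR ln(V₂/V₁) = 1.25 × 8.314 × ln(1.84/14.3) = -21.3 J/K.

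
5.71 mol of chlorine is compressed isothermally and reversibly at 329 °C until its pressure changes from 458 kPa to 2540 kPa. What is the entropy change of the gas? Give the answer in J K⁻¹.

ΔS_gas = -81.3 J/K

For an isothermal ideal gas ΔS_gas = nR ln(P₁/P₂) = 5.71 × 8.314 × ln(458/2540) = -81.3 J/K.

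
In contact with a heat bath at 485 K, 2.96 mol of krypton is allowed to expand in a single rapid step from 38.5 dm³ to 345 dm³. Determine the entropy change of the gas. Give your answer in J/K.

ΔS_gas = 54 J/K

Entropy is a state function, so ΔS_gas depends only on the end states.
For an isothermal ideal gas ΔS_gas = nR ln(V₂/V₁) = 2.96 × 8.314 × ln(345/38.5) = 54 J/K.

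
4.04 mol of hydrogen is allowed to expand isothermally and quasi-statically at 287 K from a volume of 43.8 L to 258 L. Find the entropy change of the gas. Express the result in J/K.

ΔS_gas = 59.6 J/K

For an isothermal ideal gas ΔS_gas = nR ln(V₂/V₁) = 4.04 × 8.314 × ln(258/43.8) = 59.6 J/K.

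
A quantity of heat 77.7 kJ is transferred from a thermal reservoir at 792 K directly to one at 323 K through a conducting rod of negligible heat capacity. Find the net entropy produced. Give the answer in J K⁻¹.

ΔS_total = 142 J/K

ΔS_hot = −Q/T_H = −77700/792 = -98.11 J/K and ΔS_cold = +Q/T_C = 77700/323 = 240.6 J/K.
ΔS_total = -98.11 + 240.6 = 142 J/K, positive as the second law requires.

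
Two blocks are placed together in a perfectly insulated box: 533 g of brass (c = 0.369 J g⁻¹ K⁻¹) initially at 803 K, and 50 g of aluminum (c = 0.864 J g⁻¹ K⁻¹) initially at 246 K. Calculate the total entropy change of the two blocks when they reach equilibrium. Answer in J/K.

ΔS_total = 19.1 J/K

Energy balance: T_f = (m₁c₁T₁ + m₂c₂T₂)/(m₁c₁ + m₂c₂) = 702.69 K.
ΔS₁ = m₁c₁ ln(T_f/T₁) = 196.677 × ln(702.69/803) = -26.24 J/K.
ΔS₂ = m₂c₂ ln(T_f/T₂) = 43.2 × ln(702.69/246) = 45.34 J/K.
ΔS_total = -26.24 + 45.34 = 19.1 J/K.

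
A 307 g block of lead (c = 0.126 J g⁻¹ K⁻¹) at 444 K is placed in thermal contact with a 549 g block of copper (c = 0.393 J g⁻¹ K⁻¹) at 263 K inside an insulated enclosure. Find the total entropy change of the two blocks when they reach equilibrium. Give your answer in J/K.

Energy balance: T_f = (m₁c₁T₁ + m₂c₂T₂)/(m₁c₁ + m₂c₂) = 290.52 K.
ΔS₁ = m₁c₁ ln(T_f/T₁) = 38.682 × ln(290.52/444) = -16.41 J/K.
ΔS₂ = m₂c₂ ln(T_f/T₂) = 215.757 × ln(290.52/263) = 21.47 J/K.
ΔS_total = -16.41 + 21.47 = 5.06 J/K.

ΔS_total = 5.06 J/K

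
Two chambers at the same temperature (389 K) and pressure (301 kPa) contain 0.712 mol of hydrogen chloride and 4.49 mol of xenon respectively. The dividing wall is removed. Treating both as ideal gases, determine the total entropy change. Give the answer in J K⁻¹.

Mole fractions: x_A = 0.712/5.2 = 0.137, x_B = 0.863.
ΔS_mix = −R(n_A ln x_A + n_B ln x_B) = −8.314 × (0.712 ln 0.137 + 4.49 ln 0.863) = 17.3 J/K.

ΔS_mix = 17.3 J/K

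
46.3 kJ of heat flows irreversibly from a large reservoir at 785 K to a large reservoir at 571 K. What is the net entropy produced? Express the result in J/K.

ΔS_hot = −Q/T_H = −46300/785 = -58.98 J/K and ΔS_cold = +Q/T_C = 46300/571 = 81.09 J/K.
ΔS_total = -58.98 + 81.09 = 22.1 J/K, positive as the second law requires.

ΔS_total = 22.1 J/K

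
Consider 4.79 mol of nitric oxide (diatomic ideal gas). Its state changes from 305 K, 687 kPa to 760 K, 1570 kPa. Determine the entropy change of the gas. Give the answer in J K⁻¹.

ΔS = nC_p ln(T₂/T₁) − nR ln(P₂/P₁), with C_p = 7R/2 = 29.1 J mol⁻¹ K⁻¹ for a diatomic ideal gas.
ΔS = 4.79 × [29.1 × ln(760/305) − 8.314 × ln(1570/687)] = 94.3 J/K.

ΔS = 94.3 J/K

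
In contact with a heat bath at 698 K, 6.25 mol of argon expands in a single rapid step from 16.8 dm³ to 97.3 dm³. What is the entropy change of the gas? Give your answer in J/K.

ΔS_gas = 91.3 J/K

Entropy is a state function, so ΔS_gas depends only on the end states.
For an isothermal ideal gas ΔS_gas = nR ln(V₂/V₁) = 6.25 × 8.314 × ln(97.3/16.8) = 91.3 J/K.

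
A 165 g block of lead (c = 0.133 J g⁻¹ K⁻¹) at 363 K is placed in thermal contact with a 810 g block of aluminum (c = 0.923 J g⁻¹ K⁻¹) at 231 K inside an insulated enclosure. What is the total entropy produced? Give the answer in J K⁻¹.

ΔS_total = 2.52 J/K

Energy balance: T_f = (m₁c₁T₁ + m₂c₂T₂)/(m₁c₁ + m₂c₂) = 234.76 K.
ΔS₁ = m₁c₁ ln(T_f/T₁) = 21.945 × ln(234.76/363) = -9.564 J/K.
ΔS₂ = m₂c₂ ln(T_f/T₂) = 747.63 × ln(234.76/231) = 12.08 J/K.
ΔS_total = -9.564 + 12.08 = 2.52 J/K.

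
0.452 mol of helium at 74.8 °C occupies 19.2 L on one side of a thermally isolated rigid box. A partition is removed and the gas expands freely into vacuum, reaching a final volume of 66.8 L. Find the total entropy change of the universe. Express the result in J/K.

No heat is exchanged and no work is done, so the ideal-gas temperature stays constant.
Entropy is a state function; using a reversible isothermal path, ΔS_gas = nR ln(V₂/V₁) = 0.452 × 8.314 × ln(66.8/19.2) = 4.69 J/K.
The insulated surroundings exchange no heat, so ΔS_surr = 0 and ΔS_universe = ΔS_gas.

ΔS_universe = 4.69 J/K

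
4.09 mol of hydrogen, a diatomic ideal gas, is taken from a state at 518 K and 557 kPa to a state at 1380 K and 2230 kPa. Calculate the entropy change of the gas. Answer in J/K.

ΔS = nC_p ln(T₂/T₁) − nR ln(P₂/P₁), with C_p = 7R/2 = 29.1 J mol⁻¹ K⁻¹ for a diatomic ideal gas.
ΔS = 4.09 × [29.1 × ln(1380/518) − 8.314 × ln(2230/557)] = 69.4 J/K.

ΔS = 69.4 J/K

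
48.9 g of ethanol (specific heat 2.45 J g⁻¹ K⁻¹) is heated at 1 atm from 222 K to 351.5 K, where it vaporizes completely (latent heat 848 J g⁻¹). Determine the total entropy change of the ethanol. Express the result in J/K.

ΔS = 173 J/K

Warming step: ΔS₁ = m c ln(T_tr/T_i) = 48.9 × 2.45 × ln(351.5/222) = 55.05 J/K.
Phase change: ΔS₂ = +mL/T_tr = 48.9 × 848 / 351.5 = 118 J/K.
ΔS_total = (55.05) + (118) = 173 J/K.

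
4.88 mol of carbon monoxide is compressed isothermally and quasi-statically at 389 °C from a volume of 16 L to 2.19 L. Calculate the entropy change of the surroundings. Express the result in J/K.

ΔS_surr = 80.7 J/K

For an isothermal ideal gas ΔS_gas = nR ln(V₂/V₁) = 4.88 × 8.314 × ln(2.19/16) = -80.7 J/K.
The process is reversible, so ΔS_surr = −ΔS_gas = 80.7 J/K and ΔS_universe = 0.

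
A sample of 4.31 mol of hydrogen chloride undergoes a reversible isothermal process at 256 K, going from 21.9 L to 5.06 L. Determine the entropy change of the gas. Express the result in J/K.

ΔS_gas = -52.5 J/K

For an isothermal ideal gas ΔS_gas = nR ln(V₂/V₁) = 4.31 × 8.314 × ln(5.06/21.9) = -52.5 J/K.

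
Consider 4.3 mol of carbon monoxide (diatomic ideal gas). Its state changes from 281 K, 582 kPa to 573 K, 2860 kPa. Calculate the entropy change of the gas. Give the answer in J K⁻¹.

ΔS = 32.2 J/K

ΔS = nC_p ln(T₂/T₁) − nR ln(P₂/P₁), with C_p = 7R/2 = 29.1 J mol⁻¹ K⁻¹ for a diatomic ideal gas.
ΔS = 4.3 × [29.1 × ln(573/281) − 8.314 × ln(2860/582)] = 32.2 J/K.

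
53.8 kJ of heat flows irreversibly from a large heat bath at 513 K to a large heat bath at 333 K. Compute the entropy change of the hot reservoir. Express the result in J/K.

ΔS_hot = -105 J/K

The hot reservoir loses heat Q, so ΔS_hot = −Q/T_H = −53800/513 = -105 J/K.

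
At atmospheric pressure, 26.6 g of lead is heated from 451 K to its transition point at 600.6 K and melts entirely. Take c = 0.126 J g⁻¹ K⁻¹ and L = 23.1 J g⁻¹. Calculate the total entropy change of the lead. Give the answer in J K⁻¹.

ΔS = 1.98 J/K

Warming step: ΔS₁ = m c ln(T_tr/T_i) = 26.6 × 0.126 × ln(600.6/451) = 0.9601 J/K.
Phase change: ΔS₂ = +mL/T_tr = 26.6 × 23.1 / 600.6 = 1.023 J/K.
ΔS_total = (0.9601) + (1.023) = 1.98 J/K.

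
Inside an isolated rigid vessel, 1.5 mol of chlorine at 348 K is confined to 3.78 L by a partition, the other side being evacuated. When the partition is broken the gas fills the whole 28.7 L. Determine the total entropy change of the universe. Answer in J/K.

No heat is exchanged and no work is done, so the ideal-gas temperature stays constant.
Entropy is a state function; using a reversible isothermal path, ΔS_gas = nR ln(V₂/V₁) = 1.5 × 8.314 × ln(28.7/3.78) = 25.3 J/K.
The insulated surroundings exchange no heat, so ΔS_surr = 0 and ΔS_universe = ΔS_gas.

ΔS_universe = 25.3 J/K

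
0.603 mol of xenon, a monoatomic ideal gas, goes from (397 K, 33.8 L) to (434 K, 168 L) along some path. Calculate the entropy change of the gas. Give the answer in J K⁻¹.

ΔS = 8.71 J/K

Entropy is a state function: ΔS = nC_V ln(T₂/T₁) + nR ln(V₂/V₁), with C_V = 3R/2 = 12.47 J mol⁻¹ K⁻¹ for a monoatomic ideal gas.
ΔS = 0.603 × [12.47 × ln(434/397) + 8.314 × ln(168/33.8)] = 8.71 J/K.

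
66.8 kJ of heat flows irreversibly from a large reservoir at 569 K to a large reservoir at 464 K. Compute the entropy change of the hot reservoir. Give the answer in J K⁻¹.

ΔS_hot = -117 J/K

The hot reservoir loses heat Q, so ΔS_hot = −Q/T_H = −66800/569 = -117 J/K.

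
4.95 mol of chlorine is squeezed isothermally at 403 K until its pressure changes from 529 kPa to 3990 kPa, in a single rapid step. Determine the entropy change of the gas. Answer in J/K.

Entropy is a state function, so ΔS_gas depends only on the end states.
For an isothermal ideal gas ΔS_gas = nR ln(P₁/P₂) = 4.95 × 8.314 × ln(529/3990) = -83.2 J/K.

ΔS_gas = -83.2 J/K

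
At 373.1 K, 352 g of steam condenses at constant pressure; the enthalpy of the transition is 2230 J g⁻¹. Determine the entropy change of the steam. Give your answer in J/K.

ΔS = -2100 J/K

Heat released by the substance: Q = −mL = −352 × 2230 = −784960 J.
At constant T, ΔS = Q_rev/T = −784960 / 373.1 = -2100 J/K.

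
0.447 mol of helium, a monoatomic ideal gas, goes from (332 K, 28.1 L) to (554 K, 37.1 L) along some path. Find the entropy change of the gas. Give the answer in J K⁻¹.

ΔS = 3.89 J/K

Entropy is a state function: ΔS = nC_V ln(T₂/T₁) + nR ln(V₂/V₁), with C_V = 3R/2 = 12.47 J mol⁻¹ K⁻¹ for a monoatomic ideal gas.
ΔS = 0.447 × [12.47 × ln(554/332) + 8.314 × ln(37.1/28.1)] = 3.89 J/K.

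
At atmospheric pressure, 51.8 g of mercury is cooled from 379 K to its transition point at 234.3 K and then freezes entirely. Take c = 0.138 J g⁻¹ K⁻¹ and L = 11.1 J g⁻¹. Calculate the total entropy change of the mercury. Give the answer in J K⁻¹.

ΔS = -5.89 J/K

Cooling step: ΔS₁ = m c ln(T_tr/T_i) = 51.8 × 0.138 × ln(234.3/379) = -3.438 J/K.
Phase change: ΔS₂ = −mL/T_tr = −51.8 × 11.1 / 234.3 = -2.454 J/K.
ΔS_total = (-3.438) + (-2.454) = -5.89 J/K.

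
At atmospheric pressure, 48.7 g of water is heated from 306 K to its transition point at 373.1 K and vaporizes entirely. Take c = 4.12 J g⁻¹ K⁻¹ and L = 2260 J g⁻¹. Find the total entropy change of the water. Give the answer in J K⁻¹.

Warming step: ΔS₁ = m c ln(T_tr/T_i) = 48.7 × 4.12 × ln(373.1/306) = 39.78 J/K.
Phase change: ΔS₂ = +mL/T_tr = 48.7 × 2260 / 373.1 = 295 J/K.
ΔS_total = (39.78) + (295) = 335 J/K.

ΔS = 335 J/K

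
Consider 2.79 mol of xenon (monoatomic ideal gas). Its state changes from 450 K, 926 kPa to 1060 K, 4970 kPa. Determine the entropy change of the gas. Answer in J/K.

ΔS = nC_p ln(T₂/T₁) − nR ln(P₂/P₁), with C_p = 5R/2 = 20.79 J mol⁻¹ K⁻¹ for a monoatomic ideal gas.
ΔS = 2.79 × [20.79 × ln(1060/450) − 8.314 × ln(4970/926)] = 10.7 J/K.

ΔS = 10.7 J/K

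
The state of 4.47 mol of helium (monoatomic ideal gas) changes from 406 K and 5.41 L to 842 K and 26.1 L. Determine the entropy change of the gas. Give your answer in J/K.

ΔS = 99.1 J/K

Entropy is a state function: ΔS = nC_V ln(T₂/T₁) + nR ln(V₂/V₁), with C_V = 3R/2 = 12.47 J mol⁻¹ K⁻¹ for a monoatomic ideal gas.
ΔS = 4.47 × [12.47 × ln(842/406) + 8.314 × ln(26.1/5.41)] = 99.1 J/K.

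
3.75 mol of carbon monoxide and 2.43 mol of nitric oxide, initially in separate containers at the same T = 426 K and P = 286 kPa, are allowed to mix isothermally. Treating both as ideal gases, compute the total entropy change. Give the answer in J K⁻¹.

ΔS_mix = 34.4 J/K

Mole fractions: x_A = 3.75/6.18 = 0.607, x_B = 0.393.
ΔS_mix = −R(n_A ln x_A + n_B ln x_B) = −8.314 × (3.75 ln 0.607 + 2.43 ln 0.393) = 34.4 J/K.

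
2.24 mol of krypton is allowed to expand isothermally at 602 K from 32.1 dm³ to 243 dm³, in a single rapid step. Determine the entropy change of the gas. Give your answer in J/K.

Entropy is a state function, so ΔS_gas depends only on the end states.
For an isothermal ideal gas ΔS_gas = nR ln(V₂/V₁) = 2.24 × 8.314 × ln(243/32.1) = 37.7 J/K.

ΔS_gas = 37.7 J/K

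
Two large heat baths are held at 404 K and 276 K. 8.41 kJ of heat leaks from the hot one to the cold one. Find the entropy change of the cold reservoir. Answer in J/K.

ΔS_cold = 30.5 J/K

The cold reservoir gains heat Q, so ΔS_cold = +Q/T_C = 8410/276 = 30.5 J/K.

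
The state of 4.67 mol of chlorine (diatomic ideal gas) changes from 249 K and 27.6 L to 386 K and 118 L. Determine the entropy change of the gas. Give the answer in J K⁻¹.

Entropy is a state function: ΔS = nC_V ln(T₂/T₁) + nR ln(V₂/V₁), with C_V = 5R/2 = 20.79 J mol⁻¹ K⁻¹ for a diatomic ideal gas.
ΔS = 4.67 × [20.79 × ln(386/249) + 8.314 × ln(118/27.6)] = 99 J/K.

ΔS = 99 J/K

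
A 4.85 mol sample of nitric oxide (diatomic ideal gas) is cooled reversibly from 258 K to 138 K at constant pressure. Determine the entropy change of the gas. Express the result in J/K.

ΔS = -88.3 J/K

At constant pressure, ΔS = nC_p ln(T₂/T₁) with C_p = 7R/2 = 29.1 J mol⁻¹ K⁻¹.
ΔS = 4.85 × 29.1 × ln(138/258) = -88.3 J/K.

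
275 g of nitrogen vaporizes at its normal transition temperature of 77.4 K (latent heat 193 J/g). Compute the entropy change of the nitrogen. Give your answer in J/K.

ΔS = 686 J/K

Heat absorbed by the substance: Q = mL = 275 × 193 = 53075 J.
At constant T, ΔS = Q_rev/T = 53075 / 77.4 = 686 J/K.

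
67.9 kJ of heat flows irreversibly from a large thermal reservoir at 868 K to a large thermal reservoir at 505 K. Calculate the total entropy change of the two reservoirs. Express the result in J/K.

ΔS_total = 56.2 J/K

ΔS_hot = −Q/T_H = −67900/868 = -78.226 J/K and ΔS_cold = +Q/T_C = 67900/505 = 134.46 J/K.
ΔS_total = -78.226 + 134.46 = 56.2 J/K, positive as the second law requires.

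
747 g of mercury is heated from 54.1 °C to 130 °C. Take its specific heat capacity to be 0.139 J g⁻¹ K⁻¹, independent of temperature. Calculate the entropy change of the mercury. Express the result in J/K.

In kelvin: T₁ = 327.25 K, T₂ = 403.15 K. ΔS = ∫dQ_rev/T = m c ln(T₂/T₁) = 747 × 0.139 × ln(403.15/327.25) = 21.7 J/K.

ΔS = 21.7 J/K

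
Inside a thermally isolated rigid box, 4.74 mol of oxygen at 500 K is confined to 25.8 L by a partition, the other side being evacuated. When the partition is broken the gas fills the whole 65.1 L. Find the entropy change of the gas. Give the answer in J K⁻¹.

For an ideal gas in free expansion Q = 0 and W = 0, so T is unchanged.
Entropy is a state function; using a reversible isothermal path, ΔS_gas = nR ln(V₂/V₁) = 4.74 × 8.314 × ln(65.1/25.8) = 36.5 J/K.

ΔS_gas = 36.5 J/K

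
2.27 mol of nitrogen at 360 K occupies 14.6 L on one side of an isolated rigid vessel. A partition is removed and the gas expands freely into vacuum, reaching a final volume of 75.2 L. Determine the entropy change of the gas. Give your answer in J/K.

ΔS_gas = 30.9 J/K

No heat is exchanged and no work is done, so the ideal-gas temperature stays constant.
Entropy is a state function; using a reversible isothermal path, ΔS_gas = nR ln(V₂/V₁) = 2.27 × 8.314 × ln(75.2/14.6) = 30.9 J/K.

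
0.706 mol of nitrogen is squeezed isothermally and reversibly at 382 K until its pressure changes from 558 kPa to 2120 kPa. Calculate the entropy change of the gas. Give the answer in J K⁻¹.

ΔS_gas = -7.83 J/K

For an isothermal ideal gas ΔS_gas = nR ln(P₁/P₂) = 0.706 × 8.314 × ln(558/2120) = -7.83 J/K.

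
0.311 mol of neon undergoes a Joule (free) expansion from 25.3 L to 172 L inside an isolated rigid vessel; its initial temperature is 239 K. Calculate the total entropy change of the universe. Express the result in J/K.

ΔS_universe = 4.96 J/K

For an ideal gas in free expansion Q = 0 and W = 0, so T is unchanged.
Entropy is a state function; using a reversible isothermal path, ΔS_gas = nR ln(V₂/V₁) = 0.311 × 8.314 × ln(172/25.3) = 4.96 J/K.
The insulated surroundings exchange no heat, so ΔS_surr = 0 and ΔS_universe = ΔS_gas.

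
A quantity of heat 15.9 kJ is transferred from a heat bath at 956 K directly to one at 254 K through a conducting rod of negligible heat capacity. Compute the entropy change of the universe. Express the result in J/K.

ΔS_hot = −Q/T_H = −15900/956 = -16.63 J/K and ΔS_cold = +Q/T_C = 15900/254 = 62.6 J/K.
ΔS_total = -16.63 + 62.6 = 46 J/K, positive as the second law requires.

ΔS_total = 46 J/K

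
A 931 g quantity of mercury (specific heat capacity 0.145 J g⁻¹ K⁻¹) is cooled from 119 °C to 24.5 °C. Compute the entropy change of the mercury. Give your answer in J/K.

In kelvin: T₁ = 392.15 K, T₂ = 297.65 K. ΔS = ∫dQ_rev/T = m c ln(T₂/T₁) = 931 × 0.145 × ln(297.65/392.15) = -37.2 J/K.

ΔS = -37.2 J/K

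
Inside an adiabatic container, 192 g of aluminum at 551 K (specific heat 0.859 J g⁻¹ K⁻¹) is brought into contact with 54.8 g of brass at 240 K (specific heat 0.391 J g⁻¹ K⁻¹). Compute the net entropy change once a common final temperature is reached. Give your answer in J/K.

Energy balance: T_f = (m₁c₁T₁ + m₂c₂T₂)/(m₁c₁ + m₂c₂) = 515.24 K.
ΔS₁ = m₁c₁ ln(T_f/T₁) = 164.928 × ln(515.24/551) = -11.07 J/K.
ΔS₂ = m₂c₂ ln(T_f/T₂) = 21.4268 × ln(515.24/240) = 16.37 J/K.
ΔS_total = -11.07 + 16.37 = 5.3 J/K.

ΔS_total = 5.3 J/K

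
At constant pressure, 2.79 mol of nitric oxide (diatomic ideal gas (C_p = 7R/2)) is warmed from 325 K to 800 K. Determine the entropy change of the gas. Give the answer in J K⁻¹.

ΔS = 73.1 J/K

At constant pressure, ΔS = nC_p ln(T₂/T₁) with C_p = 7R/2 = 29.1 J mol⁻¹ K⁻¹.
ΔS = 2.79 × 29.1 × ln(800/325) = 73.1 J/K.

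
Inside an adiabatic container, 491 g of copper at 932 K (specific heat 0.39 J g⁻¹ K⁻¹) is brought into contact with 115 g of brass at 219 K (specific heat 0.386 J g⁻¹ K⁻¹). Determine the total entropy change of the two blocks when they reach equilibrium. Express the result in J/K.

ΔS_total = 27.6 J/K

Energy balance: T_f = (m₁c₁T₁ + m₂c₂T₂)/(m₁c₁ + m₂c₂) = 797.82 K.
ΔS₁ = m₁c₁ ln(T_f/T₁) = 191.49 × ln(797.82/932) = -29.77 J/K.
ΔS₂ = m₂c₂ ln(T_f/T₂) = 44.39 × ln(797.82/219) = 57.39 J/K.
ΔS_total = -29.77 + 57.39 = 27.6 J/K.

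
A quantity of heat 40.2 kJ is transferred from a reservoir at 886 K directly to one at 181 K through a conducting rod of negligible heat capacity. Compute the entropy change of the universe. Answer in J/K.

ΔS_total = 177 J/K

ΔS_hot = −Q/T_H = −40200/886 = -45.37 J/K and ΔS_cold = +Q/T_C = 40200/181 = 222.1 J/K.
ΔS_total = -45.37 + 222.1 = 177 J/K, positive as the second law requires.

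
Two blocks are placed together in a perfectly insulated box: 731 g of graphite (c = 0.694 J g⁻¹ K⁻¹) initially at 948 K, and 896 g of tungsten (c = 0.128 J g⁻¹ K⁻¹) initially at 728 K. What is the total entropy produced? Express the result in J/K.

ΔS_total = 3.08 J/K

Energy balance: T_f = (m₁c₁T₁ + m₂c₂T₂)/(m₁c₁ + m₂c₂) = 907.44 K.
ΔS₁ = m₁c₁ ln(T_f/T₁) = 507.314 × ln(907.44/948) = -22.19 J/K.
ΔS₂ = m₂c₂ ln(T_f/T₂) = 114.688 × ln(907.44/728) = 25.27 J/K.
ΔS_total = -22.19 + 25.27 = 3.08 J/K.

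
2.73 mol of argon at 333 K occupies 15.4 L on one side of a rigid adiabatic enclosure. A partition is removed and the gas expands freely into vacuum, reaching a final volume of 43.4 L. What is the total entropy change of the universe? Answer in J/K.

For an ideal gas in free expansion Q = 0 and W = 0, so T is unchanged.
Entropy is a state function; using a reversible isothermal path, ΔS_gas = nR ln(V₂/V₁) = 2.73 × 8.314 × ln(43.4/15.4) = 23.5 J/K.
The insulated surroundings exchange no heat, so ΔS_surr = 0 and ΔS_universe = ΔS_gas.

ΔS_universe = 23.5 J/K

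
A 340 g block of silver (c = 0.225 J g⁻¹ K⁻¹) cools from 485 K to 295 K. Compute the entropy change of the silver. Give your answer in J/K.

ΔS = ∫dQ_rev/T = m c ln(T₂/T₁) = 340 × 0.225 × ln(295/485) = -38 J/K.

ΔS = -38 J/K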